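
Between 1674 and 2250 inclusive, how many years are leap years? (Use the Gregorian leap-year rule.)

Multiples of 4 in [1674,2250]: 144.
Of those, multiples of 100: 6 (not leap unless ÷400).
Multiples of 400: 1.
Leap years = 144 − 6 + 1 = 139.

139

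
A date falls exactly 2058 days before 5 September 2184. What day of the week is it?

Sunday

Sep 5, 2184 is a Sunday.
2058 mod 7 = 0, so 2058 days before a Sunday is Sunday − 0 = Sunday.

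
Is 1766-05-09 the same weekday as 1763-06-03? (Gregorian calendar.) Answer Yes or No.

From Jun 3, 1763 to May 9, 1766 is 1071 days.
1071 mod 7 = 0, so they are the same weekday.
(Jun 3, 1763 is a Friday; May 9, 1766 is a Friday.)

Yes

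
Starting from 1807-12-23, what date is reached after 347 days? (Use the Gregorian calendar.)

Dec has 31 days: +9 → Jan 1, 1808 (338 left).
Jan has 31 days: +31 → Feb 1, 1808 (307 left).
Feb has 29 days: +29 → Mar 1, 1808 (278 left).
Mar has 31 days: +31 → Apr 1, 1808 (247 left).
Apr has 30 days: +30 → May 1, 1808 (217 left).
May has 31 days: +31 → Jun 1, 1808 (186 left).
Jun has 30 days: +30 → Jul 1, 1808 (156 left).
Jul has 31 days: +31 → Aug 1, 1808 (125 left).
Aug has 31 days: +31 → Sep 1, 1808 (94 left).
Sep has 30 days: +30 → Oct 1, 1808 (64 left).
Oct has 31 days: +31 → Nov 1, 1808 (33 left).
Nov has 30 days: +30 → Dec 1, 1808 (3 left).
+3 → Dec 4, 1808.

December 4, 1808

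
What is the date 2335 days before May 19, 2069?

December 27, 2062

−365 (one year) → May 19, 2068 (1970 left).
−366 (one year; includes Feb 29, 2068) → May 19, 2067 (1604 left).
−365 (one year) → May 19, 2066 (1239 left).
−365 (one year) → May 19, 2065 (874 left).
−365 (one year) → May 19, 2064 (509 left).
−366 (one year; includes Feb 29, 2064) → May 19, 2063 (143 left).
−19 → Apr 30, 2063 (end of Apr, 30 days; 124 left).
−30 → Mar 31, 2063 (end of Mar, 31 days; 94 left).
−31 → Feb 28, 2063 (end of Feb, 28 days; 63 left).
−28 → Jan 31, 2063 (end of Jan, 31 days; 35 left).
−31 → Dec 31, 2062 (end of Dec, 31 days; 4 left).
−4 → Dec 27, 2062.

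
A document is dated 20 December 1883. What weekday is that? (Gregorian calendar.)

Thursday

Doomsday rule: the anchor day for the 1800s is Friday. For year 83: 83÷12 = 6 r 11, and 11÷4 = 2, so 6+11+2 = 19.
Friday + 19 ≡ Wednesday — that's 1883's doomsday.
In December the doomsday date is Dec 12.
Dec 20 is 8 days after Dec 12; 8 mod 7 = 1, so Wednesday + 1 = Thursday.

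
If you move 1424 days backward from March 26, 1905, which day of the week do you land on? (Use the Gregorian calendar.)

Thursday

First find the weekday of Mar 26, 1905. Doomsday rule: the anchor day for the 1900s is Wednesday. For year 05: 5÷12 = 0 r 5, and 5÷4 = 1, so 0+5+1 = 6.
Wednesday + 6 ≡ Tuesday — that's 1905's doomsday.
In March the doomsday date is Mar 14.
Mar 26 is 12 days after Mar 14; 12 mod 7 = 5, so Tuesday + 5 = Sunday.
1424 mod 7 = 3, so 1424 days before a Sunday is Sunday − 3 = Thursday.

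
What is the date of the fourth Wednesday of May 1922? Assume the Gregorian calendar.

May 1, 1922 is a Monday.
The first Wednesday is therefore May 3 (2 days later).
The fourth Wednesday is 3 + 3×7 = May 24.

May 24, 1922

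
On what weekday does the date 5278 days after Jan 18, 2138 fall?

First find the weekday of Jan 18, 2138. Doomsday rule: the anchor day for the 2100s is Sunday. For year 38: 38÷12 = 3 r 2, and 2÷4 = 0, so 3+2+0 = 5.
Sunday + 5 ≡ Friday — that's 2138's doomsday.
In January the doomsday date is Jan 3 (2138 is not a leap year).
Jan 18 is 15 days after Jan 3; 15 mod 7 = 1, so Friday + 1 = Saturday.
5278 mod 7 = 0, so 5278 days after a Saturday is Saturday + 0 = Saturday.

Saturday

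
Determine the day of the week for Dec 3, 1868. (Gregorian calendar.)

Thursday

Doomsday rule: the anchor day for the 1800s is Friday. For year 68: 68÷12 = 5 r 8, and 8÷4 = 2, so 5+8+2 = 15.
Friday + 15 ≡ Saturday — that's 1868's doomsday.
In December the doomsday date is Dec 12.
Dec 3 is 9 days before Dec 12; 9 mod 7 = 2, so Saturday − 2 = Thursday.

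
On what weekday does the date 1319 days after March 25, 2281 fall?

Monday

First find the weekday of Mar 25, 2281. Doomsday rule: the anchor day for the 2200s is Friday. For year 81: 81÷12 = 6 r 9, and 9÷4 = 2, so 6+9+2 = 17.
Friday + 17 ≡ Monday — that's 2281's doomsday.
In March the doomsday date is Mar 14.
Mar 25 is 11 days after Mar 14; 11 mod 7 = 4, so Monday + 4 = Friday.
1319 mod 7 = 3, so 1319 days after a Friday is Friday + 3 = Monday.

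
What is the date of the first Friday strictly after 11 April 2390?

Apr 11, 2390 is a Wednesday.
From Wednesday to the next Friday is 2 days.
Apr 11, 2390 + 2 = Apr 13, 2390.

April 13, 2390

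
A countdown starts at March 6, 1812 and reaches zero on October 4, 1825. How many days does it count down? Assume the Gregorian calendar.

Mar 6, 1812 → Mar 6, 1813: 365 days.
Mar 6, 1813 → Mar 6, 1814: 365 days.
Mar 6, 1814 → Mar 6, 1815: 365 days.
Mar 6, 1815 → Mar 6, 1816: 366 days (Feb 29, 1816 is in that span).
Mar 6, 1816 → Mar 6, 1817: 365 days.
Mar 6, 1817 → Mar 6, 1818: 365 days.
Mar 6, 1818 → Mar 6, 1819: 365 days.
Mar 6, 1819 → Mar 6, 1820: 366 days (Feb 29, 1820 is in that span).
Mar 6, 1820 → Mar 6, 1821: 365 days.
Mar 6, 1821 → Mar 6, 1822: 365 days.
Mar 6, 1822 → Mar 6, 1823: 365 days.
Mar 6, 1823 → Mar 6, 1824: 366 days (Feb 29, 1824 is in that span).
Mar 6, 1824 → Mar 6, 1825: 365 days.
Mar 6, 1825 → Apr 6, 1825: 31 days (March has 31).
Apr 6, 1825 → May 6, 1825: 30 days (April has 30).
May 6, 1825 → Jun 6, 1825: 31 days (May has 31).
Jun 6, 1825 → Jul 6, 1825: 30 days (June has 30).
Jul 6, 1825 → Aug 6, 1825: 31 days (July has 31).
Aug 6, 1825 → Sep 6, 1825: 31 days (August has 31).
Sep 6, 1825 → Oct 4, 1825: 28 days.
Total: 4960 days.

4960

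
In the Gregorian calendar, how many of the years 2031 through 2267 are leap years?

Multiples of 4 in [2031,2267]: 59.
Of those, multiples of 100: 2 (not leap unless ÷400).
Multiples of 400: 0.
Leap years = 59 − 2 + 0 = 57.

57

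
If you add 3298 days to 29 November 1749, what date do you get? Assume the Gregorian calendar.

December 10, 1758

+365 (one year) → Nov 29, 1750 (2933 left).
+365 (one year) → Nov 29, 1751 (2568 left).
+366 (one year; includes Feb 29, 1752) → Nov 29, 1752 (2202 left).
+365 (one year) → Nov 29, 1753 (1837 left).
+365 (one year) → Nov 29, 1754 (1472 left).
+365 (one year) → Nov 29, 1755 (1107 left).
+366 (one year; includes Feb 29, 1756) → Nov 29, 1756 (741 left).
+365 (one year) → Nov 29, 1757 (376 left).
Nov has 30 days: +2 → Dec 1, 1757 (374 left).
Dec has 31 days: +31 → Jan 1, 1758 (343 left).
Jan has 31 days: +31 → Feb 1, 1758 (312 left).
Feb has 28 days: +28 → Mar 1, 1758 (284 left).
Mar has 31 days: +31 → Apr 1, 1758 (253 left).
Apr has 30 days: +30 → May 1, 1758 (223 left).
May has 31 days: +31 → Jun 1, 1758 (192 left).
Jun has 30 days: +30 → Jul 1, 1758 (162 left).
Jul has 31 days: +31 → Aug 1, 1758 (131 left).
Aug has 31 days: +31 → Sep 1, 1758 (100 left).
Sep has 30 days: +30 → Oct 1, 1758 (70 left).
Oct has 31 days: +31 → Nov 1, 1758 (39 left).
Nov has 30 days: +30 → Dec 1, 1758 (9 left).
+9 → Dec 10, 1758.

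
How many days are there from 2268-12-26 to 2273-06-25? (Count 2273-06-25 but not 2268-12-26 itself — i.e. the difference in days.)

1642

Dec 26, 2268 → Dec 26, 2269: 365 days.
Dec 26, 2269 → Dec 26, 2270: 365 days.
Dec 26, 2270 → Dec 26, 2271: 365 days.
Dec 26, 2271 → Dec 26, 2272: 366 days (Feb 29, 2272 is in that span).
Dec 26, 2272 → Jan 26, 2273: 31 days (December has 31).
Jan 26, 2273 → Feb 26, 2273: 31 days (January has 31).
Feb 26, 2273 → Mar 26, 2273: 28 days (February has 28).
Mar 26, 2273 → Apr 26, 2273: 31 days (March has 31).
Apr 26, 2273 → May 26, 2273: 30 days (April has 30).
May 26, 2273 → Jun 25, 2273: 30 days.
Total: 1642 days.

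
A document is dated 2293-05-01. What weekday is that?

Doomsday rule: the anchor day for the 2200s is Friday. For year 93: 93÷12 = 7 r 9, and 9÷4 = 2, so 7+9+2 = 18.
Friday + 18 ≡ Tuesday — that's 2293's doomsday.
In May the doomsday date is May 9.
May 1 is 8 days before May 9; 8 mod 7 = 1, so Tuesday − 1 = Monday.

Monday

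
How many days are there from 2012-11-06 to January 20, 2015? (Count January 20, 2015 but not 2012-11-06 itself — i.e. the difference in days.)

805

Nov 6, 2012 → Nov 6, 2013: 365 days.
Nov 6, 2013 → Nov 6, 2014: 365 days.
Nov 6, 2014 → Dec 6, 2014: 30 days (November has 30).
Dec 6, 2014 → Jan 6, 2015: 31 days (December has 31).
Jan 6, 2015 → Jan 20, 2015: 14 days.
Total: 805 days.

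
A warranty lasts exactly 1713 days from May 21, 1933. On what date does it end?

January 28, 1938

+365 (one year) → May 21, 1934 (1348 left).
+365 (one year) → May 21, 1935 (983 left).
+366 (one year; includes Feb 29, 1936) → May 21, 1936 (617 left).
+365 (one year) → May 21, 1937 (252 left).
May has 31 days: +11 → Jun 1, 1937 (241 left).
Jun has 30 days: +30 → Jul 1, 1937 (211 left).
Jul has 31 days: +31 → Aug 1, 1937 (180 left).
Aug has 31 days: +31 → Sep 1, 1937 (149 left).
Sep has 30 days: +30 → Oct 1, 1937 (119 left).
Oct has 31 days: +31 → Nov 1, 1937 (88 left).
Nov has 30 days: +30 → Dec 1, 1937 (58 left).
Dec has 31 days: +31 → Jan 1, 1938 (27 left).
+27 → Jan 28, 1938.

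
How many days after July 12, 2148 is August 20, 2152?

Jul 12, 2148 → Jul 12, 2149: 365 days.
Jul 12, 2149 → Jul 12, 2150: 365 days.
Jul 12, 2150 → Jul 12, 2151: 365 days.
Jul 12, 2151 → Jul 12, 2152: 366 days (Feb 29, 2152 is in that span).
Jul 12, 2152 → Aug 12, 2152: 31 days (July has 31).
Aug 12, 2152 → Aug 20, 2152: 8 days.
Total: 1500 days.

1500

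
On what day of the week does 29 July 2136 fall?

Doomsday rule: the anchor day for the 2100s is Sunday. For year 36: 36÷12 = 3 r 0, and 0÷4 = 0, so 3+0+0 = 3.
Sunday + 3 ≡ Wednesday — that's 2136's doomsday.
In July the doomsday date is Jul 11.
Jul 29 is 18 days after Jul 11; 18 mod 7 = 4, so Wednesday + 4 = Sunday.

Sunday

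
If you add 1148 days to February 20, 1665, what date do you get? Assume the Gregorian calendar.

+365 (one year) → Feb 20, 1666 (783 left).
+365 (one year) → Feb 20, 1667 (418 left).
+365 (one year) → Feb 20, 1668 (53 left).
Feb has 29 days: +10 → Mar 1, 1668 (43 left).
Mar has 31 days: +31 → Apr 1, 1668 (12 left).
+12 → Apr 13, 1668.

April 13, 1668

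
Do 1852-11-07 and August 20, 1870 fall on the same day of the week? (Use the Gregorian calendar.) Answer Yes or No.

From Nov 7, 1852 to Aug 20, 1870 is 6495 days.
6495 mod 7 = 6, so they are different weekdays.
(Nov 7, 1852 is a Sunday; Aug 20, 1870 is a Saturday.)

No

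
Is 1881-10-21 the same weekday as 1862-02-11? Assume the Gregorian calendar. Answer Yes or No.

From Feb 11, 1862 to Oct 21, 1881 is 7192 days.
7192 mod 7 = 3, so they are different weekdays.
(Feb 11, 1862 is a Tuesday; Oct 21, 1881 is a Friday.)

No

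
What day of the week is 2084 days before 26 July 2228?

Monday

Jul 26, 2228 is a Saturday.
2084 mod 7 = 5, so 2084 days before a Saturday is Saturday − 5 = Monday.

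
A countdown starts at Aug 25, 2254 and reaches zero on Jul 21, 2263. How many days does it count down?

Aug 25, 2254 → Aug 25, 2255: 365 days.
Aug 25, 2255 → Aug 25, 2256: 366 days (Feb 29, 2256 is in that span).
Aug 25, 2256 → Aug 25, 2257: 365 days.
Aug 25, 2257 → Aug 25, 2258: 365 days.
Aug 25, 2258 → Aug 25, 2259: 365 days.
Aug 25, 2259 → Aug 25, 2260: 366 days (Feb 29, 2260 is in that span).
Aug 25, 2260 → Aug 25, 2261: 365 days.
Aug 25, 2261 → Aug 25, 2262: 365 days.
Aug 25, 2262 → Sep 25, 2262: 31 days (August has 31).
Sep 25, 2262 → Oct 25, 2262: 30 days (September has 30).
Oct 25, 2262 → Nov 25, 2262: 31 days (October has 31).
Nov 25, 2262 → Dec 25, 2262: 30 days (November has 30).
Dec 25, 2262 → Jan 25, 2263: 31 days (December has 31).
Jan 25, 2263 → Feb 25, 2263: 31 days (January has 31).
Feb 25, 2263 → Mar 25, 2263: 28 days (February has 28).
Mar 25, 2263 → Apr 25, 2263: 31 days (March has 31).
Apr 25, 2263 → May 25, 2263: 30 days (April has 30).
May 25, 2263 → Jun 25, 2263: 31 days (May has 31).
Jun 25, 2263 → Jul 21, 2263: 26 days.
Total: 3252 days.

3252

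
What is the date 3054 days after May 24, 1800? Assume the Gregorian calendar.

October 3, 1808

+365 (one year) → May 24, 1801 (2689 left).
+365 (one year) → May 24, 1802 (2324 left).
+365 (one year) → May 24, 1803 (1959 left).
+366 (one year; includes Feb 29, 1804) → May 24, 1804 (1593 left).
+365 (one year) → May 24, 1805 (1228 left).
+365 (one year) → May 24, 1806 (863 left).
+365 (one year) → May 24, 1807 (498 left).
+366 (one year; includes Feb 29, 1808) → May 24, 1808 (132 left).
May has 31 days: +8 → Jun 1, 1808 (124 left).
Jun has 30 days: +30 → Jul 1, 1808 (94 left).
Jul has 31 days: +31 → Aug 1, 1808 (63 left).
Aug has 31 days: +31 → Sep 1, 1808 (32 left).
Sep has 30 days: +30 → Oct 1, 1808 (2 left).
+2 → Oct 3, 1808.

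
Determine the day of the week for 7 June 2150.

Doomsday rule: the anchor day for the 2100s is Sunday. For year 50: 50÷12 = 4 r 2, and 2÷4 = 0, so 4+2+0 = 6.
Sunday + 6 ≡ Saturday — that's 2150's doomsday.
In June the doomsday date is Jun 6.
Jun 7 is 1 day after Jun 6; 1 mod 7 = 1, so Saturday + 1 = Sunday.

Sunday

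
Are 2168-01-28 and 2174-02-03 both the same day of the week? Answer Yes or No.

From Jan 28, 2168 to Feb 3, 2174 is 2198 days.
2198 mod 7 = 0, so they are the same weekday.
(Jan 28, 2168 is a Thursday; Feb 3, 2174 is a Thursday.)

Yes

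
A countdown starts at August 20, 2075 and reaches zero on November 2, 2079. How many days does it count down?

Aug 20, 2075 → Aug 20, 2076: 366 days (Feb 29, 2076 is in that span).
Aug 20, 2076 → Aug 20, 2077: 365 days.
Aug 20, 2077 → Aug 20, 2078: 365 days.
Aug 20, 2078 → Aug 20, 2079: 365 days.
Aug 20, 2079 → Sep 20, 2079: 31 days (August has 31).
Sep 20, 2079 → Oct 20, 2079: 30 days (September has 30).
Oct 20, 2079 → Nov 2, 2079: 13 days.
Total: 1535 days.

1535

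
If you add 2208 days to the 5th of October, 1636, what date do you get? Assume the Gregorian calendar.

+365 (one year) → Oct 5, 1637 (1843 left).
+365 (one year) → Oct 5, 1638 (1478 left).
+365 (one year) → Oct 5, 1639 (1113 left).
+366 (one year; includes Feb 29, 1640) → Oct 5, 1640 (747 left).
+365 (one year) → Oct 5, 1641 (382 left).
Oct has 31 days: +27 → Nov 1, 1641 (355 left).
Nov has 30 days: +30 → Dec 1, 1641 (325 left).
Dec has 31 days: +31 → Jan 1, 1642 (294 left).
Jan has 31 days: +31 → Feb 1, 1642 (263 left).
Feb has 28 days: +28 → Mar 1, 1642 (235 left).
Mar has 31 days: +31 → Apr 1, 1642 (204 left).
Apr has 30 days: +30 → May 1, 1642 (174 left).
May has 31 days: +31 → Jun 1, 1642 (143 left).
Jun has 30 days: +30 → Jul 1, 1642 (113 left).
Jul has 31 days: +31 → Aug 1, 1642 (82 left).
Aug has 31 days: +31 → Sep 1, 1642 (51 left).
Sep has 30 days: +30 → Oct 1, 1642 (21 left).
+21 → Oct 22, 1642.

October 22, 1642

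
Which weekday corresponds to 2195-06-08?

Doomsday rule: the anchor day for the 2100s is Sunday. For year 95: 95÷12 = 7 r 11, and 11÷4 = 2, so 7+11+2 = 20.
Sunday + 20 ≡ Saturday — that's 2195's doomsday.
In June the doomsday date is Jun 6.
Jun 8 is 2 days after Jun 6; 2 mod 7 = 2, so Saturday + 2 = Monday.

Monday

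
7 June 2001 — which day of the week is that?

January 1, 2001 is a Monday.
Jan 1, 2001 → Feb 1, 2001: 31 days (January has 31).
Feb 1, 2001 → Mar 1, 2001: 28 days (February has 28).
Mar 1, 2001 → Apr 1, 2001: 31 days (March has 31).
Apr 1, 2001 → May 1, 2001: 30 days (April has 30).
May 1, 2001 → Jun 1, 2001: 31 days (May has 31).
Jun 1, 2001 → Jun 7, 2001: 6 days.
Total: 157 days.
157 mod 7 = 3, so Monday + 3 = Thursday.

Thursday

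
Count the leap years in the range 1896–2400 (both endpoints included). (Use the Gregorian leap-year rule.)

Multiples of 4 in [1896,2400]: 127.
Of those, multiples of 100: 6 (not leap unless ÷400).
Multiples of 400: 2.
Leap years = 127 − 6 + 2 = 123.

123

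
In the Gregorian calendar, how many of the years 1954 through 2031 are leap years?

19

Multiples of 4 in [1954,2031]: 19.
Of those, multiples of 100: 1 (not leap unless ÷400).
Multiples of 400: 1.
Leap years = 19 − 1 + 1 = 19.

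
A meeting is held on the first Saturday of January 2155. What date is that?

January 1, 2155 is a Wednesday.
The first Saturday is therefore January 4 (3 days later).

January 4, 2155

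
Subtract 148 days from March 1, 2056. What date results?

October 5, 2055

−1 → Feb 29, 2056 (end of Feb, 29 days; 147 left).
−29 → Jan 31, 2056 (end of Jan, 31 days; 118 left).
−31 → Dec 31, 2055 (end of Dec, 31 days; 87 left).
−31 → Nov 30, 2055 (end of Nov, 30 days; 56 left).
−30 → Oct 31, 2055 (end of Oct, 31 days; 26 left).
−26 → Oct 5, 2055.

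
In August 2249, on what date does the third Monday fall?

August 20, 2249

August 1, 2249 is a Wednesday.
The first Monday is therefore August 6 (5 days later).
The third Monday is 6 + 2×7 = August 20.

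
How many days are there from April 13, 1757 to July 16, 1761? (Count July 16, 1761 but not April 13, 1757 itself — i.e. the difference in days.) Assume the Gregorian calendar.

Apr 13, 1757 → Apr 13, 1758: 365 days.
Apr 13, 1758 → Apr 13, 1759: 365 days.
Apr 13, 1759 → Apr 13, 1760: 366 days (Feb 29, 1760 is in that span).
Apr 13, 1760 → Apr 13, 1761: 365 days.
Apr 13, 1761 → May 13, 1761: 30 days (April has 30).
May 13, 1761 → Jun 13, 1761: 31 days (May has 31).
Jun 13, 1761 → Jul 13, 1761: 30 days (June has 30).
Jul 13, 1761 → Jul 16, 1761: 3 days.
Total: 1555 days.

1555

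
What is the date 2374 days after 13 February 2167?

August 14, 2173

+365 (one year) → Feb 13, 2168 (2009 left).
+366 (one year; includes Feb 29, 2168) → Feb 13, 2169 (1643 left).
+365 (one year) → Feb 13, 2170 (1278 left).
+365 (one year) → Feb 13, 2171 (913 left).
+365 (one year) → Feb 13, 2172 (548 left).
+366 (one year; includes Feb 29, 2172) → Feb 13, 2173 (182 left).
Feb has 28 days: +16 → Mar 1, 2173 (166 left).
Mar has 31 days: +31 → Apr 1, 2173 (135 left).
Apr has 30 days: +30 → May 1, 2173 (105 left).
May has 31 days: +31 → Jun 1, 2173 (74 left).
Jun has 30 days: +30 → Jul 1, 2173 (44 left).
Jul has 31 days: +31 → Aug 1, 2173 (13 left).
+13 → Aug 14, 2173.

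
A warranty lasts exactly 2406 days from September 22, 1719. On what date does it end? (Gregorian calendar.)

April 24, 1726

+366 (one year; includes Feb 29, 1720) → Sep 22, 1720 (2040 left).
+365 (one year) → Sep 22, 1721 (1675 left).
+365 (one year) → Sep 22, 1722 (1310 left).
+365 (one year) → Sep 22, 1723 (945 left).
+366 (one year; includes Feb 29, 1724) → Sep 22, 1724 (579 left).
+365 (one year) → Sep 22, 1725 (214 left).
Sep has 30 days: +9 → Oct 1, 1725 (205 left).
Oct has 31 days: +31 → Nov 1, 1725 (174 left).
Nov has 30 days: +30 → Dec 1, 1725 (144 left).
Dec has 31 days: +31 → Jan 1, 1726 (113 left).
Jan has 31 days: +31 → Feb 1, 1726 (82 left).
Feb has 28 days: +28 → Mar 1, 1726 (54 left).
Mar has 31 days: +31 → Apr 1, 1726 (23 left).
+23 → Apr 24, 1726.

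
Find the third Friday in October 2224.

October 1, 2224 is a Friday.
The first Friday is therefore October 1 (same day).
The third Friday is 1 + 2×7 = October 15.

October 15, 2224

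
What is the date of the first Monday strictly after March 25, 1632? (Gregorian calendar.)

March 29, 1632

Mar 25, 1632 is a Thursday.
From Thursday to the next Monday is 4 days.
Mar 25, 1632 + 4 = Mar 29, 1632.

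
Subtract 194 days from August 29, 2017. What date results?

−29 → Jul 31, 2017 (end of Jul, 31 days; 165 left).
−31 → Jun 30, 2017 (end of Jun, 30 days; 134 left).
−30 → May 31, 2017 (end of May, 31 days; 104 left).
−31 → Apr 30, 2017 (end of Apr, 30 days; 73 left).
−30 → Mar 31, 2017 (end of Mar, 31 days; 43 left).
−31 → Feb 28, 2017 (end of Feb, 28 days; 12 left).
−12 → Feb 16, 2017.

February 16, 2017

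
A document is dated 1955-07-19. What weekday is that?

Doomsday rule: the anchor day for the 1900s is Wednesday. For year 55: 55÷12 = 4 r 7, and 7÷4 = 1, so 4+7+1 = 12.
Wednesday + 12 ≡ Monday — that's 1955's doomsday.
In July the doomsday date is Jul 11.
Jul 19 is 8 days after Jul 11; 8 mod 7 = 1, so Monday + 1 = Tuesday.

Tuesday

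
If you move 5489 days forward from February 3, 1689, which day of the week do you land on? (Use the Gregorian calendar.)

Feb 3, 1689 is a Thursday.
5489 mod 7 = 1, so 5489 days after a Thursday is Thursday + 1 = Friday.

Friday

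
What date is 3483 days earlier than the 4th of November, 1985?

April 22, 1976

−365 (one year) → Nov 4, 1984 (3118 left).
−366 (one year; includes Feb 29, 1984) → Nov 4, 1983 (2752 left).
−365 (one year) → Nov 4, 1982 (2387 left).
−365 (one year) → Nov 4, 1981 (2022 left).
−365 (one year) → Nov 4, 1980 (1657 left).
−366 (one year; includes Feb 29, 1980) → Nov 4, 1979 (1291 left).
−365 (one year) → Nov 4, 1978 (926 left).
−365 (one year) → Nov 4, 1977 (561 left).
−365 (one year) → Nov 4, 1976 (196 left).
−4 → Oct 31, 1976 (end of Oct, 31 days; 192 left).
−31 → Sep 30, 1976 (end of Sep, 30 days; 161 left).
−30 → Aug 31, 1976 (end of Aug, 31 days; 131 left).
−31 → Jul 31, 1976 (end of Jul, 31 days; 100 left).
−31 → Jun 30, 1976 (end of Jun, 30 days; 69 left).
−30 → May 31, 1976 (end of May, 31 days; 39 left).
−31 → Apr 30, 1976 (end of Apr, 30 days; 8 left).
−8 → Apr 22, 1976.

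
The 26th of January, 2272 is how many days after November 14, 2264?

Nov 14, 2264 → Nov 14, 2265: 365 days.
Nov 14, 2265 → Nov 14, 2266: 365 days.
Nov 14, 2266 → Nov 14, 2267: 365 days.
Nov 14, 2267 → Nov 14, 2268: 366 days (Feb 29, 2268 is in that span).
Nov 14, 2268 → Nov 14, 2269: 365 days.
Nov 14, 2269 → Nov 14, 2270: 365 days.
Nov 14, 2270 → Nov 14, 2271: 365 days.
Nov 14, 2271 → Dec 14, 2271: 30 days (November has 30).
Dec 14, 2271 → Jan 14, 2272: 31 days (December has 31).
Jan 14, 2272 → Jan 26, 2272: 12 days.
Total: 2629 days.

2629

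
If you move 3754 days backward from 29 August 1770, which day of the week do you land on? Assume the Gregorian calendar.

Monday

Aug 29, 1770 is a Wednesday.
3754 mod 7 = 2, so 3754 days before a Wednesday is Wednesday − 2 = Monday.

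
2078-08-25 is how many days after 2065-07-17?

Jul 17, 2065 → Jul 17, 2066: 365 days.
Jul 17, 2066 → Jul 17, 2067: 365 days.
Jul 17, 2067 → Jul 17, 2068: 366 days (Feb 29, 2068 is in that span).
Jul 17, 2068 → Jul 17, 2069: 365 days.
Jul 17, 2069 → Jul 17, 2070: 365 days.
Jul 17, 2070 → Jul 17, 2071: 365 days.
Jul 17, 2071 → Jul 17, 2072: 366 days (Feb 29, 2072 is in that span).
Jul 17, 2072 → Jul 17, 2073: 365 days.
Jul 17, 2073 → Jul 17, 2074: 365 days.
Jul 17, 2074 → Jul 17, 2075: 365 days.
Jul 17, 2075 → Jul 17, 2076: 366 days (Feb 29, 2076 is in that span).
Jul 17, 2076 → Jul 17, 2077: 365 days.
Jul 17, 2077 → Jul 17, 2078: 365 days.
Jul 17, 2078 → Aug 17, 2078: 31 days (July has 31).
Aug 17, 2078 → Aug 25, 2078: 8 days.
Total: 4787 days.

4787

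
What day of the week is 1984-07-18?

January 1, 1984 is a Sunday.
Jan 1, 1984 → Feb 1, 1984: 31 days (January has 31).
Feb 1, 1984 → Mar 1, 1984: 29 days (February has 29).
Mar 1, 1984 → Apr 1, 1984: 31 days (March has 31).
Apr 1, 1984 → May 1, 1984: 30 days (April has 30).
May 1, 1984 → Jun 1, 1984: 31 days (May has 31).
Jun 1, 1984 → Jul 1, 1984: 30 days (June has 30).
Jul 1, 1984 → Jul 18, 1984: 17 days.
Total: 199 days.
199 mod 7 = 3, so Sunday + 3 = Wednesday.

Wednesday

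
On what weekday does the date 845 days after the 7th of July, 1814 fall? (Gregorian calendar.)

First find the weekday of Jul 7, 1814. Doomsday rule: the anchor day for the 1800s is Friday. For year 14: 14÷12 = 1 r 2, and 2÷4 = 0, so 1+2+0 = 3.
Friday + 3 ≡ Monday — that's 1814's doomsday.
In July the doomsday date is Jul 11.
Jul 7 is 4 days before Jul 11; 4 mod 7 = 4, so Monday − 4 = Thursday.
845 mod 7 = 5, so 845 days after a Thursday is Thursday + 5 = Tuesday.

Tuesday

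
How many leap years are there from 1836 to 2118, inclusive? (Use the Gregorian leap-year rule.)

69

Multiples of 4 in [1836,2118]: 71.
Of those, multiples of 100: 3 (not leap unless ÷400).
Multiples of 400: 1.
Leap years = 71 − 3 + 1 = 69.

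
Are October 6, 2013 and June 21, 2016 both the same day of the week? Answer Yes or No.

From Oct 6, 2013 to Jun 21, 2016 is 989 days.
989 mod 7 = 2, so they are different weekdays.
(Oct 6, 2013 is a Sunday; Jun 21, 2016 is a Tuesday.)

No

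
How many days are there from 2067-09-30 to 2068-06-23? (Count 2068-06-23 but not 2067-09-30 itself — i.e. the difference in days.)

Sep 30, 2067 → Oct 30, 2067: 30 days (September has 30).
Oct 30, 2067 → Nov 30, 2067: 31 days (October has 31).
Nov 30, 2067 → Dec 30, 2067: 30 days (November has 30).
Dec 30, 2067 → Jan 30, 2068: 31 days (December has 31).
Jan 30, 2068 → Feb 29, 2068: 30 days (January has 31).
Feb 29, 2068 → Mar 29, 2068: 29 days (February has 29).
Mar 29, 2068 → Apr 29, 2068: 31 days (March has 31).
Apr 29, 2068 → May 29, 2068: 30 days (April has 30).
May 29, 2068 → Jun 23, 2068: 25 days.
Total: 267 days.

267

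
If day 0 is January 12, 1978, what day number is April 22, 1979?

Jan 12, 1978 → Jan 12, 1979: 365 days.
Jan 12, 1979 → Feb 12, 1979: 31 days (January has 31).
Feb 12, 1979 → Mar 12, 1979: 28 days (February has 28).
Mar 12, 1979 → Apr 12, 1979: 31 days (March has 31).
Apr 12, 1979 → Apr 22, 1979: 10 days.
Total: 465 days.

465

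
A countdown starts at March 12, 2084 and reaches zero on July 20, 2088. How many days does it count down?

Mar 12, 2084 → Mar 12, 2085: 365 days.
Mar 12, 2085 → Mar 12, 2086: 365 days.
Mar 12, 2086 → Mar 12, 2087: 365 days.
Mar 12, 2087 → Mar 12, 2088: 366 days (Feb 29, 2088 is in that span).
Mar 12, 2088 → Apr 12, 2088: 31 days (March has 31).
Apr 12, 2088 → May 12, 2088: 30 days (April has 30).
May 12, 2088 → Jun 12, 2088: 31 days (May has 31).
Jun 12, 2088 → Jul 12, 2088: 30 days (June has 30).
Jul 12, 2088 → Jul 20, 2088: 8 days.
Total: 1591 days.

1591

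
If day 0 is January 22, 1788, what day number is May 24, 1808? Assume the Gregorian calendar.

7427

Jan 22, 1788 → Jan 22, 1789: 366 days (Feb 29, 1788 is in that span).
Jan 22, 1789 → Jan 22, 1790: 365 days.
Jan 22, 1790 → Jan 22, 1791: 365 days.
Jan 22, 1791 → Jan 22, 1792: 365 days.
Jan 22, 1792 → Jan 22, 1793: 366 days (Feb 29, 1792 is in that span).
Jan 22, 1793 → Jan 22, 1794: 365 days.
Jan 22, 1794 → Jan 22, 1795: 365 days.
Jan 22, 1795 → Jan 22, 1796: 365 days.
Jan 22, 1796 → Jan 22, 1797: 366 days (Feb 29, 1796 is in that span).
Jan 22, 1797 → Jan 22, 1798: 365 days.
Jan 22, 1798 → Jan 22, 1799: 365 days.
Jan 22, 1799 → Jan 22, 1800: 365 days.
Jan 22, 1800 → Jan 22, 1801: 365 days.
Jan 22, 1801 → Jan 22, 1802: 365 days.
Jan 22, 1802 → Jan 22, 1803: 365 days.
Jan 22, 1803 → Jan 22, 1804: 365 days.
Jan 22, 1804 → Jan 22, 1805: 366 days (Feb 29, 1804 is in that span).
Jan 22, 1805 → Jan 22, 1806: 365 days.
Jan 22, 1806 → Jan 22, 1807: 365 days.
Jan 22, 1807 → Jan 22, 1808: 365 days.
Jan 22, 1808 → Feb 22, 1808: 31 days (January has 31).
Feb 22, 1808 → Mar 22, 1808: 29 days (February has 29).
Mar 22, 1808 → Apr 22, 1808: 31 days (March has 31).
Apr 22, 1808 → May 22, 1808: 30 days (April has 30).
May 22, 1808 → May 24, 1808: 2 days.
Total: 7427 days.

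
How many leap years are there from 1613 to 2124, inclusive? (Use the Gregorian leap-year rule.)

124

Multiples of 4 in [1613,2124]: 128.
Of those, multiples of 100: 5 (not leap unless ÷400).
Multiples of 400: 1.
Leap years = 128 − 5 + 1 = 124.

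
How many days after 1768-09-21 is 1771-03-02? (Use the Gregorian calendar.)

892

Sep 21, 1768 → Sep 21, 1769: 365 days.
Sep 21, 1769 → Sep 21, 1770: 365 days.
Sep 21, 1770 → Oct 21, 1770: 30 days (September has 30).
Oct 21, 1770 → Nov 21, 1770: 31 days (October has 31).
Nov 21, 1770 → Dec 21, 1770: 30 days (November has 30).
Dec 21, 1770 → Jan 21, 1771: 31 days (December has 31).
Jan 21, 1771 → Feb 21, 1771: 31 days (January has 31).
Feb 21, 1771 → Mar 2, 1771: 9 days.
Total: 892 days.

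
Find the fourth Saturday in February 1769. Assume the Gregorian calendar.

February 25, 1769

February 1, 1769 is a Wednesday.
The first Saturday is therefore February 4 (3 days later).
The fourth Saturday is 4 + 3×7 = February 25.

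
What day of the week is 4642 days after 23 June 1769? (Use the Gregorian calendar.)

Jun 23, 1769 is a Friday.
4642 mod 7 = 1, so 4642 days after a Friday is Friday + 1 = Saturday.

Saturday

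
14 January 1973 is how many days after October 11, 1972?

95

Oct 11, 1972 → Nov 11, 1972: 31 days (October has 31).
Nov 11, 1972 → Dec 11, 1972: 30 days (November has 30).
Dec 11, 1972 → Jan 11, 1973: 31 days (December has 31).
Jan 11, 1973 → Jan 14, 1973: 3 days.
Total: 95 days.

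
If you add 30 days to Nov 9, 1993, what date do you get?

December 9, 1993

Nov has 30 days: +22 → Dec 1, 1993 (8 left).
+8 → Dec 9, 1993.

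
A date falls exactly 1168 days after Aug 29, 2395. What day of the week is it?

Monday

First find the weekday of Aug 29, 2395. Doomsday rule: the anchor day for the 2300s is Wednesday. For year 95: 95÷12 = 7 r 11, and 11÷4 = 2, so 7+11+2 = 20.
Wednesday + 20 ≡ Tuesday — that's 2395's doomsday.
In August the doomsday date is Aug 8.
Aug 29 is 21 days after Aug 8; 21 mod 7 = 0, so Tuesday + 0 = Tuesday.
1168 mod 7 = 6, so 1168 days after a Tuesday is Tuesday + 6 = Monday.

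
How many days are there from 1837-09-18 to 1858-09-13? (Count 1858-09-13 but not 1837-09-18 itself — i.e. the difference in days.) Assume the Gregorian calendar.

7665

Sep 18, 1837 → Sep 18, 1838: 365 days.
Sep 18, 1838 → Sep 18, 1839: 365 days.
Sep 18, 1839 → Sep 18, 1840: 366 days (Feb 29, 1840 is in that span).
Sep 18, 1840 → Sep 18, 1841: 365 days.
Sep 18, 1841 → Sep 18, 1842: 365 days.
Sep 18, 1842 → Sep 18, 1843: 365 days.
Sep 18, 1843 → Sep 18, 1844: 366 days (Feb 29, 1844 is in that span).
Sep 18, 1844 → Sep 18, 1845: 365 days.
Sep 18, 1845 → Sep 18, 1846: 365 days.
Sep 18, 1846 → Sep 18, 1847: 365 days.
Sep 18, 1847 → Sep 18, 1848: 366 days (Feb 29, 1848 is in that span).
Sep 18, 1848 → Sep 18, 1849: 365 days.
Sep 18, 1849 → Sep 18, 1850: 365 days.
Sep 18, 1850 → Sep 18, 1851: 365 days.
Sep 18, 1851 → Sep 18, 1852: 366 days (Feb 29, 1852 is in that span).
Sep 18, 1852 → Sep 18, 1853: 365 days.
Sep 18, 1853 → Sep 18, 1854: 365 days.
Sep 18, 1854 → Sep 18, 1855: 365 days.
Sep 18, 1855 → Sep 18, 1856: 366 days (Feb 29, 1856 is in that span).
Sep 18, 1856 → Sep 18, 1857: 365 days.
Sep 18, 1857 → Oct 18, 1857: 30 days (September has 30).
Oct 18, 1857 → Nov 18, 1857: 31 days (October has 31).
Nov 18, 1857 → Dec 18, 1857: 30 days (November has 30).
Dec 18, 1857 → Jan 18, 1858: 31 days (December has 31).
Jan 18, 1858 → Feb 18, 1858: 31 days (January has 31).
Feb 18, 1858 → Mar 18, 1858: 28 days (February has 28).
Mar 18, 1858 → Apr 18, 1858: 31 days (March has 31).
Apr 18, 1858 → May 18, 1858: 30 days (April has 30).
May 18, 1858 → Jun 18, 1858: 31 days (May has 31).
Jun 18, 1858 → Jul 18, 1858: 30 days (June has 30).
Jul 18, 1858 → Aug 18, 1858: 31 days (July has 31).
Aug 18, 1858 → Sep 13, 1858: 26 days.
Total: 7665 days.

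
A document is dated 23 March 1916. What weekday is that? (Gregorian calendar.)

Doomsday rule: the anchor day for the 1900s is Wednesday. For year 16: 16÷12 = 1 r 4, and 4÷4 = 1, so 1+4+1 = 6.
Wednesday + 6 ≡ Tuesday — that's 1916's doomsday.
In March the doomsday date is Mar 14.
Mar 23 is 9 days after Mar 14; 9 mod 7 = 2, so Tuesday + 2 = Thursday.

Thursday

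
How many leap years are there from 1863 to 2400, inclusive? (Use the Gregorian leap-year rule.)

131

Multiples of 4 in [1863,2400]: 135.
Of those, multiples of 100: 6 (not leap unless ÷400).
Multiples of 400: 2.
Leap years = 135 − 6 + 2 = 131.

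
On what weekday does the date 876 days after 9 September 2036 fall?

Sep 9, 2036 is a Tuesday.
876 mod 7 = 1, so 876 days after a Tuesday is Tuesday + 1 = Wednesday.

Wednesday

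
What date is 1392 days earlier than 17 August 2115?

−365 (one year) → Aug 17, 2114 (1027 left).
−365 (one year) → Aug 17, 2113 (662 left).
−365 (one year) → Aug 17, 2112 (297 left).
−17 → Jul 31, 2112 (end of Jul, 31 days; 280 left).
−31 → Jun 30, 2112 (end of Jun, 30 days; 249 left).
−30 → May 31, 2112 (end of May, 31 days; 219 left).
−31 → Apr 30, 2112 (end of Apr, 30 days; 188 left).
−30 → Mar 31, 2112 (end of Mar, 31 days; 158 left).
−31 → Feb 29, 2112 (end of Feb, 29 days; 127 left).
−29 → Jan 31, 2112 (end of Jan, 31 days; 98 left).
−31 → Dec 31, 2111 (end of Dec, 31 days; 67 left).
−31 → Nov 30, 2111 (end of Nov, 30 days; 36 left).
−30 → Oct 31, 2111 (end of Oct, 31 days; 6 left).
−6 → Oct 25, 2111.

October 25, 2111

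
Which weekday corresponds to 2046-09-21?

Friday

Doomsday rule: the anchor day for the 2000s is Tuesday. For year 46: 46÷12 = 3 r 10, and 10÷4 = 2, so 3+10+2 = 15.
Tuesday + 15 ≡ Wednesday — that's 2046's doomsday.
In September the doomsday date is Sep 5.
Sep 21 is 16 days after Sep 5; 16 mod 7 = 2, so Wednesday + 2 = Friday.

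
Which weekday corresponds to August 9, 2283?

Thursday

Doomsday rule: the anchor day for the 2200s is Friday. For year 83: 83÷12 = 6 r 11, and 11÷4 = 2, so 6+11+2 = 19.
Friday + 19 ≡ Wednesday — that's 2283's doomsday.
In August the doomsday date is Aug 8.
Aug 9 is 1 day after Aug 8; 1 mod 7 = 1, so Wednesday + 1 = Thursday.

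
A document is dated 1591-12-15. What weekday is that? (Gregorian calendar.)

Doomsday rule: the anchor day for the 1500s is Wednesday. For year 91: 91÷12 = 7 r 7, and 7÷4 = 1, so 7+7+1 = 15.
Wednesday + 15 ≡ Thursday — that's 1591's doomsday.
In December the doomsday date is Dec 12.
Dec 15 is 3 days after Dec 12; 3 mod 7 = 3, so Thursday + 3 = Sunday.

Sunday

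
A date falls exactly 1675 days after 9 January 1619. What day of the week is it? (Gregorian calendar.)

Friday

First find the weekday of Jan 9, 1619. Doomsday rule: the anchor day for the 1600s is Tuesday. For year 19: 19÷12 = 1 r 7, and 7÷4 = 1, so 1+7+1 = 9.
Tuesday + 9 ≡ Thursday — that's 1619's doomsday.
In January the doomsday date is Jan 3 (1619 is not a leap year).
Jan 9 is 6 days after Jan 3; 6 mod 7 = 6, so Thursday + 6 = Wednesday.
1675 mod 7 = 2, so 1675 days after a Wednesday is Wednesday + 2 = Friday.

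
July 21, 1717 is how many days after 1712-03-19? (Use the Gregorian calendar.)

1950

Mar 19, 1712 → Mar 19, 1713: 365 days.
Mar 19, 1713 → Mar 19, 1714: 365 days.
Mar 19, 1714 → Mar 19, 1715: 365 days.
Mar 19, 1715 → Mar 19, 1716: 366 days (Feb 29, 1716 is in that span).
Mar 19, 1716 → Mar 19, 1717: 365 days.
Mar 19, 1717 → Apr 19, 1717: 31 days (March has 31).
Apr 19, 1717 → May 19, 1717: 30 days (April has 30).
May 19, 1717 → Jun 19, 1717: 31 days (May has 31).
Jun 19, 1717 → Jul 19, 1717: 30 days (June has 30).
Jul 19, 1717 → Jul 21, 1717: 2 days.
Total: 1950 days.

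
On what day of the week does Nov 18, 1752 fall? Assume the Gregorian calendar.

Saturday

Doomsday rule: the anchor day for the 1700s is Sunday. For year 52: 52÷12 = 4 r 4, and 4÷4 = 1, so 4+4+1 = 9.
Sunday + 9 ≡ Tuesday — that's 1752's doomsday.
In November the doomsday date is Nov 7.
Nov 18 is 11 days after Nov 7; 11 mod 7 = 4, so Tuesday + 4 = Saturday.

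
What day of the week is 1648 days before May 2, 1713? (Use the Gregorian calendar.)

May 2, 1713 is a Tuesday.
1648 mod 7 = 3, so 1648 days before a Tuesday is Tuesday − 3 = Saturday.

Saturday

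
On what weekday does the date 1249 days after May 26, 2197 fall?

Monday

First find the weekday of May 26, 2197. Doomsday rule: the anchor day for the 2100s is Sunday. For year 97: 97÷12 = 8 r 1, and 1÷4 = 0, so 8+1+0 = 9.
Sunday + 9 ≡ Tuesday — that's 2197's doomsday.
In May the doomsday date is May 9.
May 26 is 17 days after May 9; 17 mod 7 = 3, so Tuesday + 3 = Friday.
1249 mod 7 = 3, so 1249 days after a Friday is Friday + 3 = Monday.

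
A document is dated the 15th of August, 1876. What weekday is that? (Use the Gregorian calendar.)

Tuesday

Doomsday rule: the anchor day for the 1800s is Friday. For year 76: 76÷12 = 6 r 4, and 4÷4 = 1, so 6+4+1 = 11.
Friday + 11 ≡ Tuesday — that's 1876's doomsday.
In August the doomsday date is Aug 8.
Aug 15 is 7 days after Aug 8; 7 mod 7 = 0, so Tuesday + 0 = Tuesday.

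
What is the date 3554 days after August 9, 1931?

May 2, 1941

+366 (one year; includes Feb 29, 1932) → Aug 9, 1932 (3188 left).
+365 (one year) → Aug 9, 1933 (2823 left).
+365 (one year) → Aug 9, 1934 (2458 left).
+365 (one year) → Aug 9, 1935 (2093 left).
+366 (one year; includes Feb 29, 1936) → Aug 9, 1936 (1727 left).
+365 (one year) → Aug 9, 1937 (1362 left).
+365 (one year) → Aug 9, 1938 (997 left).
+365 (one year) → Aug 9, 1939 (632 left).
+366 (one year; includes Feb 29, 1940) → Aug 9, 1940 (266 left).
Aug has 31 days: +23 → Sep 1, 1940 (243 left).
Sep has 30 days: +30 → Oct 1, 1940 (213 left).
Oct has 31 days: +31 → Nov 1, 1940 (182 left).
Nov has 30 days: +30 → Dec 1, 1940 (152 left).
Dec has 31 days: +31 → Jan 1, 1941 (121 left).
Jan has 31 days: +31 → Feb 1, 1941 (90 left).
Feb has 28 days: +28 → Mar 1, 1941 (62 left).
Mar has 31 days: +31 → Apr 1, 1941 (31 left).
Apr has 30 days: +30 → May 1, 1941 (1 left).
+1 → May 2, 1941.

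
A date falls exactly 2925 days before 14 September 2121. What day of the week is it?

First find the weekday of Sep 14, 2121. Doomsday rule: the anchor day for the 2100s is Sunday. For year 21: 21÷12 = 1 r 9, and 9÷4 = 2, so 1+9+2 = 12.
Sunday + 12 ≡ Friday — that's 2121's doomsday.
In September the doomsday date is Sep 5.
Sep 14 is 9 days after Sep 5; 9 mod 7 = 2, so Friday + 2 = Sunday.
2925 mod 7 = 6, so 2925 days before a Sunday is Sunday − 6 = Monday.

Monday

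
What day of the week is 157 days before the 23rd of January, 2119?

Jan 23, 2119 is a Monday.
157 mod 7 = 3, so 157 days before a Monday is Monday − 3 = Friday.

Friday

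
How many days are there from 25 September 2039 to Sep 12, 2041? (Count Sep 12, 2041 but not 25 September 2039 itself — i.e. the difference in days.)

718

Sep 25, 2039 → Sep 25, 2040: 366 days (Feb 29, 2040 is in that span).
Sep 25, 2040 → Oct 25, 2040: 30 days (September has 30).
Oct 25, 2040 → Nov 25, 2040: 31 days (October has 31).
Nov 25, 2040 → Dec 25, 2040: 30 days (November has 30).
Dec 25, 2040 → Jan 25, 2041: 31 days (December has 31).
Jan 25, 2041 → Feb 25, 2041: 31 days (January has 31).
Feb 25, 2041 → Mar 25, 2041: 28 days (February has 28).
Mar 25, 2041 → Apr 25, 2041: 31 days (March has 31).
Apr 25, 2041 → May 25, 2041: 30 days (April has 30).
May 25, 2041 → Jun 25, 2041: 31 days (May has 31).
Jun 25, 2041 → Jul 25, 2041: 30 days (June has 30).
Jul 25, 2041 → Aug 25, 2041: 31 days (July has 31).
Aug 25, 2041 → Sep 12, 2041: 18 days.
Total: 718 days.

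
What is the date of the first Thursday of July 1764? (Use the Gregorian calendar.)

July 1, 1764 is a Sunday.
The first Thursday is therefore July 5 (4 days later).

July 5, 1764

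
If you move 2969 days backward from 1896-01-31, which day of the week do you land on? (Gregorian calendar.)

First find the weekday of Jan 31, 1896. Doomsday rule: the anchor day for the 1800s is Friday. For year 96: 96÷12 = 8 r 0, and 0÷4 = 0, so 8+0+0 = 8.
Friday + 8 ≡ Saturday — that's 1896's doomsday.
In January the doomsday date is Jan 4 (1896 is a leap year (divisible by 4)).
Jan 31 is 27 days after Jan 4; 27 mod 7 = 6, so Saturday + 6 = Friday.
2969 mod 7 = 1, so 2969 days before a Friday is Friday − 1 = Thursday.

Thursday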